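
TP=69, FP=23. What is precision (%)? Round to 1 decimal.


Precision = TP / (TP + FP) * 100
= 69 / (69 + 23)
= 69 / 92
= 0.75
= 75.0%

75.0


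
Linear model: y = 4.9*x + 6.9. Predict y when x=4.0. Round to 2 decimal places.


y = 4.9 * 4.0 + (6.9)
= 19.6 + (6.9)
= 26.50

26.50


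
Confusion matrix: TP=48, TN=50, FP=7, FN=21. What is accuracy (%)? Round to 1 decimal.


Accuracy = (TP + TN) / (TP + TN + FP + FN) * 100
= (48 + 50) / (48 + 50 + 7 + 21)
= 98 / 126
= 0.7778
= 77.8%

77.8


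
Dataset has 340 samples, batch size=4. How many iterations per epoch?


Iterations per epoch = dataset_size / batch_size
= 340 / 4
= 85

85


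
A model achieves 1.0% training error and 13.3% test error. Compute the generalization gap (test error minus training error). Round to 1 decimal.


Generalization gap = test_error - train_error
= 13.3 - 1.0
= 12.3%
A large gap suggests overfitting.

12.3


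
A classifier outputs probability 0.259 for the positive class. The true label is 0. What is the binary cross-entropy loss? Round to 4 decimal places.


For y=0: Loss = -log(1-p)
= -log(1 - 0.259)
= -log(0.741)
= -(-0.2998)
= 0.2998

0.2998


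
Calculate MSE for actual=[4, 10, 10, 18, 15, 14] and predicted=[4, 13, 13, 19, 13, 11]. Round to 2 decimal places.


Differences: [0, -3, -3, -1, 2, 3]
Squared errors: [0, 9, 9, 1, 4, 9]
Sum of squared errors = 32
MSE = 32 / 6 = 5.33

5.33


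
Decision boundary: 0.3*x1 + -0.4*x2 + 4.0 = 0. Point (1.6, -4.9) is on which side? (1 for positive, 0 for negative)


Compute 0.3 * 1.6 + -0.4 * -4.9 + 4.0
= 0.48 + 1.96 + 4.0
= 6.44
Since 6.44 >= 0, the point is on the positive side.

1


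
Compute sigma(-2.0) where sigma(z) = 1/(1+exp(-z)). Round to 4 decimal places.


sigmoid(z) = 1 / (1 + exp(-z))
exp(-(-2.0)) = exp(2.0) = 7.3891
1 + 7.3891 = 8.3891
1 / 8.3891 = 0.1192

0.1192


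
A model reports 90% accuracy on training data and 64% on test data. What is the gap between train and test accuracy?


Gap = train_accuracy - test_accuracy
= 90 - 64
= 26%
This large gap strongly indicates overfitting.

26


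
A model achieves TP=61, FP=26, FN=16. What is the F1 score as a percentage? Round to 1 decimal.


Precision = TP / (TP + FP) = 61 / 87 = 0.7011
Recall = TP / (TP + FN) = 61 / 77 = 0.7922
F1 = 2 * P * R / (P + R)
= 2 * 0.7011 * 0.7922 / (0.7011 + 0.7922)
= 1.1109 / 1.4934
= 0.7439
As percentage: 74.4%

74.4


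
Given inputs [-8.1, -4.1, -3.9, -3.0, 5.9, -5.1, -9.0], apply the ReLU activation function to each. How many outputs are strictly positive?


ReLU(x) = max(0, x) for each element:
ReLU(-8.1) = 0
ReLU(-4.1) = 0
ReLU(-3.9) = 0
ReLU(-3.0) = 0
ReLU(5.9) = 5.9
ReLU(-5.1) = 0
ReLU(-9.0) = 0
Active neurons (>0): 1

1


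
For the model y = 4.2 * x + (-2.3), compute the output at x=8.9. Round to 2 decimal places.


y = 4.2 * 8.9 + (-2.3)
= 37.38 + (-2.3)
= 35.08

35.08


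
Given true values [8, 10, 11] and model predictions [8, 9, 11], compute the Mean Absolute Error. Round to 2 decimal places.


Absolute errors: [0, 1, 0]
Sum of absolute errors = 1
MAE = 1 / 3 = 0.33

0.33


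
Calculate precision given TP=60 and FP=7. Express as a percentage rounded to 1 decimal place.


Precision = TP / (TP + FP) * 100
= 60 / (60 + 7)
= 60 / 67
= 0.8955
= 89.6%

89.6


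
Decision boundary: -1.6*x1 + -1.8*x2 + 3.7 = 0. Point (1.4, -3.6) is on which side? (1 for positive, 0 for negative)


Compute -1.6 * 1.4 + -1.8 * -3.6 + 3.7
= -2.24 + 6.48 + 3.7
= 7.94
Since 7.94 >= 0, the point is on the positive side.

1


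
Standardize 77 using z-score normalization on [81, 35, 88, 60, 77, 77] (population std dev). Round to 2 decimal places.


Mean = (81 + 35 + 88 + 60 + 77 + 77) / 6 = 69.6667
Variance = sum((x_i - mean)^2) / n = 311.2222
Std = sqrt(311.2222) = 17.6415
Z = (x - mean) / std
= (77 - 69.6667) / 17.6415
= 7.3333 / 17.6415
= 0.42

0.42


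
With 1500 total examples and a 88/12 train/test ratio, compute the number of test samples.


Train samples = 1500 * 88% = 1320
Test samples = 1500 - 1320
= 180

180


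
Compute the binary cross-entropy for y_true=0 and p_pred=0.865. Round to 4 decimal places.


For y=0: Loss = -log(1-p)
= -log(1 - 0.865)
= -log(0.135)
= -(-2.0025)
= 2.0025

2.0025


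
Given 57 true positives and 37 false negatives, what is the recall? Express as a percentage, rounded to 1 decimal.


Recall = TP / (TP + FN) * 100
= 57 / (57 + 37)
= 57 / 94
= 0.6064
= 60.6%

60.6


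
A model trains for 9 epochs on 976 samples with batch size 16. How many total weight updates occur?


Iterations per epoch = 976 / 16 = 61
Total updates = iterations_per_epoch * epochs
= 61 * 9
= 549

549


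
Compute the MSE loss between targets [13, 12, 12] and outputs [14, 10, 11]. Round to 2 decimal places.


Differences: [-1, 2, 1]
Squared errors: [1, 4, 1]
Sum of squared errors = 6
MSE = 6 / 3 = 2.00

2.00


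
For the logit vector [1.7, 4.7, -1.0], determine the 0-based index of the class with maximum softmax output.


Softmax is a monotonic transformation, so it preserves the argmax.
We need to find the index of the maximum logit.
Index 0: 1.7
Index 1: 4.7
Index 2: -1.0
Maximum logit = 4.7 at index 1

1


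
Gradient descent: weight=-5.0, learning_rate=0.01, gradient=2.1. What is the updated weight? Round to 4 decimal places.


w_new = w_old - lr * gradient
= -5.0 - 0.01 * 2.1
= -5.0 - (0.021)
= -5.0210

-5.0210


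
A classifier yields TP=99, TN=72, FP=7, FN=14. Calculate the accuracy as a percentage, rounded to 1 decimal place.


Accuracy = (TP + TN) / (TP + TN + FP + FN) * 100
= (99 + 72) / (99 + 72 + 7 + 14)
= 171 / 192
= 0.8906
= 89.1%

89.1


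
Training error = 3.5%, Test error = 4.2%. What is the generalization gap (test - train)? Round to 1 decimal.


Generalization gap = test_error - train_error
= 4.2 - 3.5
= 0.7%
A small gap suggests good generalization.

0.7


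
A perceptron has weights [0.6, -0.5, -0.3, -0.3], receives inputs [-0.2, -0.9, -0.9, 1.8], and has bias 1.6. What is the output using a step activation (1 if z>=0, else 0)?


z = w . x + b
= 0.6*-0.2 + -0.5*-0.9 + -0.3*-0.9 + -0.3*1.8 + 1.6
= -0.12 + 0.45 + 0.27 + -0.54 + 1.6
= 0.06 + 1.6
= 1.66
Since z = 1.66 >= 0, output = 1

1


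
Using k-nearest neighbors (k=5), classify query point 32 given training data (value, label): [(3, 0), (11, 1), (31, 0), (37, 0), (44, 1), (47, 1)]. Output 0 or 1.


Distances from query 32:
Point 31 (class 0): distance = 1
Point 37 (class 0): distance = 5
Point 44 (class 1): distance = 12
Point 47 (class 1): distance = 15
Point 11 (class 1): distance = 21
K=5 nearest neighbors: classes = [0, 0, 1, 1, 1]
Votes for class 1: 3 / 5
Majority vote => class 1

1


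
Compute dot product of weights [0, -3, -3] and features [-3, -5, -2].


Element-wise products:
0 * -3 = 0
-3 * -5 = 15
-3 * -2 = 6
Sum = 0 + 15 + 6
= 21

21


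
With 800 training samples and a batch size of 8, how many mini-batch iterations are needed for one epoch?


Iterations per epoch = dataset_size / batch_size
= 800 / 8
= 100

100


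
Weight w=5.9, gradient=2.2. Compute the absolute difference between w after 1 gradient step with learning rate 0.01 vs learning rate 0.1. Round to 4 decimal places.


With lr=0.01: w_new = 5.9 - 0.01 * 2.2 = 5.878
With lr=0.1: w_new = 5.9 - 0.1 * 2.2 = 5.68
Absolute difference = |5.878 - 5.68|
= 0.1980

0.1980


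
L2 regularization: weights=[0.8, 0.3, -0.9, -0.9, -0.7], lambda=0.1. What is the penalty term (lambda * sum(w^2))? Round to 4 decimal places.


Squaring each weight:
0.8^2 = 0.64
0.3^2 = 0.09
(-0.9)^2 = 0.81
(-0.9)^2 = 0.81
(-0.7)^2 = 0.49
Sum of squares = 2.84
Penalty = 0.1 * 2.84 = 0.2840

0.2840


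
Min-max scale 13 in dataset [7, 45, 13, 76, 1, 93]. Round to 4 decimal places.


Min = 1, Max = 93
Range = 93 - 1 = 92
Scaled = (x - min) / (max - min)
= (13 - 1) / 92
= 12 / 92
= 0.1304

0.1304


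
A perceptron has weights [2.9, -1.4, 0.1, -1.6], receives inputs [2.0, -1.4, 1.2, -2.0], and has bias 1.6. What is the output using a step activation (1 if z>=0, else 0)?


z = w . x + b
= 2.9*2.0 + -1.4*-1.4 + 0.1*1.2 + -1.6*-2.0 + 1.6
= 5.8 + 1.96 + 0.12 + 3.2 + 1.6
= 11.08 + 1.6
= 12.68
Since z = 12.68 >= 0, output = 1

1


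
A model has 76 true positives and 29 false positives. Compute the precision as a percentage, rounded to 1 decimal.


Precision = TP / (TP + FP) * 100
= 76 / (76 + 29)
= 76 / 105
= 0.7238
= 72.4%

72.4


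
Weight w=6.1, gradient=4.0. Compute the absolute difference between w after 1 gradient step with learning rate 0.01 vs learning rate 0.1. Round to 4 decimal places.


With lr=0.01: w_new = 6.1 - 0.01 * 4.0 = 6.06
With lr=0.1: w_new = 6.1 - 0.1 * 4.0 = 5.7
Absolute difference = |6.06 - 5.7|
= 0.3600

0.3600


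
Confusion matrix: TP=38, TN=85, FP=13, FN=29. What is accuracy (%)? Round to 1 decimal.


Accuracy = (TP + TN) / (TP + TN + FP + FN) * 100
= (38 + 85) / (38 + 85 + 13 + 29)
= 123 / 165
= 0.7455
= 74.5%

74.5


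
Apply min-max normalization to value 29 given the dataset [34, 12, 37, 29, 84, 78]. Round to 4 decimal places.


Min = 12, Max = 84
Range = 84 - 12 = 72
Scaled = (x - min) / (max - min)
= (29 - 12) / 72
= 17 / 72
= 0.2361

0.2361


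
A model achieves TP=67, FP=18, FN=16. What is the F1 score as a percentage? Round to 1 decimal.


Precision = TP / (TP + FP) = 67 / 85 = 0.7882
Recall = TP / (TP + FN) = 67 / 83 = 0.8072
F1 = 2 * P * R / (P + R)
= 2 * 0.7882 * 0.8072 / (0.7882 + 0.8072)
= 1.2726 / 1.5955
= 0.7976
As percentage: 79.8%

79.8


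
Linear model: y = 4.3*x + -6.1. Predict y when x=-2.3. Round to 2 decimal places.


y = 4.3 * -2.3 + (-6.1)
= -9.89 + (-6.1)
= -15.99

-15.99


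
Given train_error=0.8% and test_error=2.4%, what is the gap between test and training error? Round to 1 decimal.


Generalization gap = test_error - train_error
= 2.4 - 0.8
= 1.6%
A small gap suggests good generalization.

1.6


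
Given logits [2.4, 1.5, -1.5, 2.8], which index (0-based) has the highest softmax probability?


Softmax is a monotonic transformation, so it preserves the argmax.
We need to find the index of the maximum logit.
Index 0: 2.4
Index 1: 1.5
Index 2: -1.5
Index 3: 2.8
Maximum logit = 2.8 at index 3

3


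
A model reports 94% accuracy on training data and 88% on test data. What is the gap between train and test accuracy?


Gap = train_accuracy - test_accuracy
= 94 - 88
= 6%
This moderate gap may indicate mild overfitting.

6


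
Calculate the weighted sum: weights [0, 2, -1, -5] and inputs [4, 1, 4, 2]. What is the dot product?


Element-wise products:
0 * 4 = 0
2 * 1 = 2
-1 * 4 = -4
-5 * 2 = -10
Sum = 0 + 2 + -4 + -10
= -12

-12


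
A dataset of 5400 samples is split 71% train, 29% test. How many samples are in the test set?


Train samples = 5400 * 71% = 3834
Test samples = 5400 - 3834
= 1566

1566


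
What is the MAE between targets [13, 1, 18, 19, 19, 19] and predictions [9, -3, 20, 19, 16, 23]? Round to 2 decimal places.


Absolute errors: [4, 4, 2, 0, 3, 4]
Sum of absolute errors = 17
MAE = 17 / 6 = 2.83

2.83


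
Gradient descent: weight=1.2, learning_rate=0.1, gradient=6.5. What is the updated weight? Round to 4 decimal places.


w_new = w_old - lr * gradient
= 1.2 - 0.1 * 6.5
= 1.2 - (0.65)
= 0.5500

0.5500


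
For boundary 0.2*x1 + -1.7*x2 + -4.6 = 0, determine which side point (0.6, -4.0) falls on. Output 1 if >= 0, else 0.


Compute 0.2 * 0.6 + -1.7 * -4.0 + -4.6
= 0.12 + 6.8 + -4.6
= 2.32
Since 2.32 >= 0, the point is on the positive side.

1


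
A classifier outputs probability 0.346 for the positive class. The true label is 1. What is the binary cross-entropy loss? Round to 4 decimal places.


For y=1: Loss = -log(p)
= -log(0.346)
= -(-1.0613)
= 1.0613

1.0613


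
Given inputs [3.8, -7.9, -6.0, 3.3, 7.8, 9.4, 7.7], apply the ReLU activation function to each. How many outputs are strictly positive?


ReLU(x) = max(0, x) for each element:
ReLU(3.8) = 3.8
ReLU(-7.9) = 0
ReLU(-6.0) = 0
ReLU(3.3) = 3.3
ReLU(7.8) = 7.8
ReLU(9.4) = 9.4
ReLU(7.7) = 7.7
Active neurons (>0): 5

5


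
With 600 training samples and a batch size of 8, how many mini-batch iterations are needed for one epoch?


Iterations per epoch = dataset_size / batch_size
= 600 / 8
= 75

75


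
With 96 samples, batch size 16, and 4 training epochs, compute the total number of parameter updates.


Iterations per epoch = 96 / 16 = 6
Total updates = iterations_per_epoch * epochs
= 6 * 4
= 24

24


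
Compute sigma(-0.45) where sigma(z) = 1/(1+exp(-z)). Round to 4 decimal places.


sigmoid(z) = 1 / (1 + exp(-z))
exp(-(-0.45)) = exp(0.45) = 1.5683
1 + 1.5683 = 2.5683
1 / 2.5683 = 0.3894

0.3894


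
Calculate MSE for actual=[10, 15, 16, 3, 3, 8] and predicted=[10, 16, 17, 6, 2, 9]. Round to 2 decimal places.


Differences: [0, -1, -1, -3, 1, -1]
Squared errors: [0, 1, 1, 9, 1, 1]
Sum of squared errors = 13
MSE = 13 / 6 = 2.17

2.17


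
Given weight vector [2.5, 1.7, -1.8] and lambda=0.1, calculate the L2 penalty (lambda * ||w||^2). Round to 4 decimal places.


Squaring each weight:
2.5^2 = 6.25
1.7^2 = 2.89
(-1.8)^2 = 3.24
Sum of squares = 12.38
Penalty = 0.1 * 12.38 = 1.2380

1.2380


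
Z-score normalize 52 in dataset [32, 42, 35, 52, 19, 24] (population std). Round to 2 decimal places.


Mean = (32 + 42 + 35 + 52 + 19 + 24) / 6 = 34.0
Variance = sum((x_i - mean)^2) / n = 119.6667
Std = sqrt(119.6667) = 10.9392
Z = (x - mean) / std
= (52 - 34.0) / 10.9392
= 18.0 / 10.9392
= 1.65

1.65


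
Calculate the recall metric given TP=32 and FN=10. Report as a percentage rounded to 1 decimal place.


Recall = TP / (TP + FN) * 100
= 32 / (32 + 10)
= 32 / 42
= 0.7619
= 76.2%

76.2


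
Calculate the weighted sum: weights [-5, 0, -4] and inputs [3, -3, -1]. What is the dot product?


Element-wise products:
-5 * 3 = -15
0 * -3 = 0
-4 * -1 = 4
Sum = -15 + 0 + 4
= -11

-11


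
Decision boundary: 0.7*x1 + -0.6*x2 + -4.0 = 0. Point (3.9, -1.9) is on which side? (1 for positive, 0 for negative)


Compute 0.7 * 3.9 + -0.6 * -1.9 + -4.0
= 2.73 + 1.14 + -4.0
= -0.13
Since -0.13 < 0, the point is on the negative side.

0


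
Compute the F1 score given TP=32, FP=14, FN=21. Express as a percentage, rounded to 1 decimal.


Precision = TP / (TP + FP) = 32 / 46 = 0.6957
Recall = TP / (TP + FN) = 32 / 53 = 0.6038
F1 = 2 * P * R / (P + R)
= 2 * 0.6957 * 0.6038 / (0.6957 + 0.6038)
= 0.84 / 1.2994
= 0.6465
As percentage: 64.6%

64.6


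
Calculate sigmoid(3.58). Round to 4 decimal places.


sigmoid(z) = 1 / (1 + exp(-z))
exp(-(3.58)) = exp(-3.58) = 0.0279
1 + 0.0279 = 1.0279
1 / 1.0279 = 0.9729

0.9729


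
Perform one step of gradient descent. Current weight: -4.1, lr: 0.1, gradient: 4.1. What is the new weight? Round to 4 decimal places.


w_new = w_old - lr * gradient
= -4.1 - 0.1 * 4.1
= -4.1 - (0.41)
= -4.5100

-4.5100


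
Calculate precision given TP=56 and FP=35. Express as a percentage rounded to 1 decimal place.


Precision = TP / (TP + FP) * 100
= 56 / (56 + 35)
= 56 / 91
= 0.6154
= 61.5%

61.5


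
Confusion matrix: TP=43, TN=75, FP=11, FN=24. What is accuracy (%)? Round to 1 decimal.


Accuracy = (TP + TN) / (TP + TN + FP + FN) * 100
= (43 + 75) / (43 + 75 + 11 + 24)
= 118 / 153
= 0.7712
= 77.1%

77.1


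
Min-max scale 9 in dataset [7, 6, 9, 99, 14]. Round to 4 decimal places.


Min = 6, Max = 99
Range = 99 - 6 = 93
Scaled = (x - min) / (max - min)
= (9 - 6) / 93
= 3 / 93
= 0.0323

0.0323


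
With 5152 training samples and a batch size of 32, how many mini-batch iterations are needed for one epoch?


Iterations per epoch = dataset_size / batch_size
= 5152 / 32
= 161

161


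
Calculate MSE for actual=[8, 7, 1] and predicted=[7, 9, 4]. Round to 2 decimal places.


Differences: [1, -2, -3]
Squared errors: [1, 4, 9]
Sum of squared errors = 14
MSE = 14 / 3 = 4.67

4.67


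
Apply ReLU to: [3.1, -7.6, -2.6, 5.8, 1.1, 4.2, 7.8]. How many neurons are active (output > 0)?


ReLU(x) = max(0, x) for each element:
ReLU(3.1) = 3.1
ReLU(-7.6) = 0
ReLU(-2.6) = 0
ReLU(5.8) = 5.8
ReLU(1.1) = 1.1
ReLU(4.2) = 4.2
ReLU(7.8) = 7.8
Active neurons (>0): 5

5


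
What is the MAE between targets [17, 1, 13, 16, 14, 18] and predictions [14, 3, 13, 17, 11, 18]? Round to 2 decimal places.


Absolute errors: [3, 2, 0, 1, 3, 0]
Sum of absolute errors = 9
MAE = 9 / 6 = 1.50

1.50


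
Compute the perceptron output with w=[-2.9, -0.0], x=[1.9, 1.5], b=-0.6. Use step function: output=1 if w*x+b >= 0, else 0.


z = w . x + b
= -2.9*1.9 + -0.0*1.5 + -0.6
= -5.51 + -0.0 + -0.6
= -5.51 + -0.6
= -6.11
Since z = -6.11 < 0, output = 0

0


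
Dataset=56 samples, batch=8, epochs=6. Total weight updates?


Iterations per epoch = 56 / 8 = 7
Total updates = iterations_per_epoch * epochs
= 7 * 6
= 42

42


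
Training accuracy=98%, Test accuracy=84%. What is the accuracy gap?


Gap = train_accuracy - test_accuracy
= 98 - 84
= 14%
This gap suggests the model is overfitting.

14


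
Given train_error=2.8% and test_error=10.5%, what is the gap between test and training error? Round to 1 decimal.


Generalization gap = test_error - train_error
= 10.5 - 2.8
= 7.7%
A moderate gap.

7.7


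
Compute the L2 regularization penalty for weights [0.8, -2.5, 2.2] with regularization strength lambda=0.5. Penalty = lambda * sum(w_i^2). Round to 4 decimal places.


Squaring each weight:
0.8^2 = 0.64
(-2.5)^2 = 6.25
2.2^2 = 4.84
Sum of squares = 11.73
Penalty = 0.5 * 11.73 = 5.8650

5.8650


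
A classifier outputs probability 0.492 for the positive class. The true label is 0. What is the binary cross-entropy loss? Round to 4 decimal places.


For y=0: Loss = -log(1-p)
= -log(1 - 0.492)
= -log(0.508)
= -(-0.6773)
= 0.6773

0.6773


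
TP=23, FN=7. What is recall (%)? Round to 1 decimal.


Recall = TP / (TP + FN) * 100
= 23 / (23 + 7)
= 23 / 30
= 0.7667
= 76.7%

76.7


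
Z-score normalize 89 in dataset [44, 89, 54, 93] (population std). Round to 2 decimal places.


Mean = (44 + 89 + 54 + 93) / 4 = 70.0
Variance = sum((x_i - mean)^2) / n = 455.5
Std = sqrt(455.5) = 21.3424
Z = (x - mean) / std
= (89 - 70.0) / 21.3424
= 19.0 / 21.3424
= 0.89

0.89


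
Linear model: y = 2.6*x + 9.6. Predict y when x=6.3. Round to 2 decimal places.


y = 2.6 * 6.3 + (9.6)
= 16.38 + (9.6)
= 25.98

25.98


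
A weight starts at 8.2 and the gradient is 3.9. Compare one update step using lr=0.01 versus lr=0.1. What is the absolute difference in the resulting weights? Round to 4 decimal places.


With lr=0.01: w_new = 8.2 - 0.01 * 3.9 = 8.161
With lr=0.1: w_new = 8.2 - 0.1 * 3.9 = 7.81
Absolute difference = |8.161 - 7.81|
= 0.3510

0.3510


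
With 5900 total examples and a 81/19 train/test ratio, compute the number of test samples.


Train samples = 5900 * 81% = 4779
Test samples = 5900 - 4779
= 1121

1121


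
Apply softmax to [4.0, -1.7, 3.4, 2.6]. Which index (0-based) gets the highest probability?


Softmax is a monotonic transformation, so it preserves the argmax.
We need to find the index of the maximum logit.
Index 0: 4.0
Index 1: -1.7
Index 2: 3.4
Index 3: 2.6
Maximum logit = 4.0 at index 0

0


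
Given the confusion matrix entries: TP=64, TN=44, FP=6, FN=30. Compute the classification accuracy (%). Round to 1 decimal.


Accuracy = (TP + TN) / (TP + TN + FP + FN) * 100
= (64 + 44) / (64 + 44 + 6 + 30)
= 108 / 144
= 0.75
= 75.0%

75.0


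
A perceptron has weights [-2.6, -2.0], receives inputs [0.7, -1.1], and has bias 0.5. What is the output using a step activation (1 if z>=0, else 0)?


z = w . x + b
= -2.6*0.7 + -2.0*-1.1 + 0.5
= -1.82 + 2.2 + 0.5
= 0.38 + 0.5
= 0.88
Since z = 0.88 >= 0, output = 1

1


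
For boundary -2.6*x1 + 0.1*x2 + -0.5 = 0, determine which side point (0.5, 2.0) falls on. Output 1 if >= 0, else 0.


Compute -2.6 * 0.5 + 0.1 * 2.0 + -0.5
= -1.3 + 0.2 + -0.5
= -1.6
Since -1.6 < 0, the point is on the negative side.

0


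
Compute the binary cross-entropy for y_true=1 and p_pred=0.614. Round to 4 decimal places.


For y=1: Loss = -log(p)
= -log(0.614)
= -(-0.4878)
= 0.4878

0.4878


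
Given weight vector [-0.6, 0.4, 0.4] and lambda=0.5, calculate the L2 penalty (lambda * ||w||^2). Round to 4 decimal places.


Squaring each weight:
(-0.6)^2 = 0.36
0.4^2 = 0.16
0.4^2 = 0.16
Sum of squares = 0.68
Penalty = 0.5 * 0.68 = 0.3400

0.3400


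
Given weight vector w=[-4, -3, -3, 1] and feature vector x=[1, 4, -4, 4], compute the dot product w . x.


Element-wise products:
-4 * 1 = -4
-3 * 4 = -12
-3 * -4 = 12
1 * 4 = 4
Sum = -4 + -12 + 12 + 4
= 0

0


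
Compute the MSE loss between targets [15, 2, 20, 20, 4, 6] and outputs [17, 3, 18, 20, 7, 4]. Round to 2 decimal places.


Differences: [-2, -1, 2, 0, -3, 2]
Squared errors: [4, 1, 4, 0, 9, 4]
Sum of squared errors = 22
MSE = 22 / 6 = 3.67

3.67


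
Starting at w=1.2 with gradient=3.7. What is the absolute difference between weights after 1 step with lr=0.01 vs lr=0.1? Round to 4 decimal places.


With lr=0.01: w_new = 1.2 - 0.01 * 3.7 = 1.163
With lr=0.1: w_new = 1.2 - 0.1 * 3.7 = 0.83
Absolute difference = |1.163 - 0.83|
= 0.3330

0.3330


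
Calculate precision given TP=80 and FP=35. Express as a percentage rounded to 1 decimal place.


Precision = TP / (TP + FP) * 100
= 80 / (80 + 35)
= 80 / 115
= 0.6957
= 69.6%

69.6


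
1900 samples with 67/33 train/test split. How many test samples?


Train samples = 1900 * 67% = 1273
Test samples = 1900 - 1273
= 627

627


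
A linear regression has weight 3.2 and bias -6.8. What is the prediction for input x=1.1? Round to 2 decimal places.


y = 3.2 * 1.1 + (-6.8)
= 3.52 + (-6.8)
= -3.28

-3.28


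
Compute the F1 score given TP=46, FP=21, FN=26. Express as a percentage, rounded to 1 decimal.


Precision = TP / (TP + FP) = 46 / 67 = 0.6866
Recall = TP / (TP + FN) = 46 / 72 = 0.6389
F1 = 2 * P * R / (P + R)
= 2 * 0.6866 * 0.6389 / (0.6866 + 0.6389)
= 0.8773 / 1.3255
= 0.6619
As percentage: 66.2%

66.2


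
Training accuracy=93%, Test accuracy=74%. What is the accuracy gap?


Gap = train_accuracy - test_accuracy
= 93 - 74
= 19%
This gap suggests the model is overfitting.

19


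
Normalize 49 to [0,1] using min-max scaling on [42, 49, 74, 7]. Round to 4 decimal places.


Min = 7, Max = 74
Range = 74 - 7 = 67
Scaled = (x - min) / (max - min)
= (49 - 7) / 67
= 42 / 67
= 0.6269

0.6269


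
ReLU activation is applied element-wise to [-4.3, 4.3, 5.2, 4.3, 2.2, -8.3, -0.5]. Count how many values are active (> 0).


ReLU(x) = max(0, x) for each element:
ReLU(-4.3) = 0
ReLU(4.3) = 4.3
ReLU(5.2) = 5.2
ReLU(4.3) = 4.3
ReLU(2.2) = 2.2
ReLU(-8.3) = 0
ReLU(-0.5) = 0
Active neurons (>0): 4

4


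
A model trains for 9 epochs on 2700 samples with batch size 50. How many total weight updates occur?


Iterations per epoch = 2700 / 50 = 54
Total updates = iterations_per_epoch * epochs
= 54 * 9
= 486

486


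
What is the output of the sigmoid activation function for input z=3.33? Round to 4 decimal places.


sigmoid(z) = 1 / (1 + exp(-z))
exp(-(3.33)) = exp(-3.33) = 0.0358
1 + 0.0358 = 1.0358
1 / 1.0358 = 0.9654

0.9654


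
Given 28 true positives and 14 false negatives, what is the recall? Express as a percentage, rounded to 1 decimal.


Recall = TP / (TP + FN) * 100
= 28 / (28 + 14)
= 28 / 42
= 0.6667
= 66.7%

66.7


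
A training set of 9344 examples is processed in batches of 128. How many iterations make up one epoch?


Iterations per epoch = dataset_size / batch_size
= 9344 / 128
= 73

73


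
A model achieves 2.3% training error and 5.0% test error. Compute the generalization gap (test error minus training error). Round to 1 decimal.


Generalization gap = test_error - train_error
= 5.0 - 2.3
= 2.7%
A moderate gap.

2.7


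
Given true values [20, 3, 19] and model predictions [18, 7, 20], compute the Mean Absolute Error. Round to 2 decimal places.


Absolute errors: [2, 4, 1]
Sum of absolute errors = 7
MAE = 7 / 3 = 2.33

2.33


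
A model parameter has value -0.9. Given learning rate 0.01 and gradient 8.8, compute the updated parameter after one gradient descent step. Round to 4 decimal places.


w_new = w_old - lr * gradient
= -0.9 - 0.01 * 8.8
= -0.9 - (0.088)
= -0.9880

-0.9880


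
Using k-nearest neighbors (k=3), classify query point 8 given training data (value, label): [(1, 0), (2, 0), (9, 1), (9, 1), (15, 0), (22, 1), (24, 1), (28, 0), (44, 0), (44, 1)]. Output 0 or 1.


Distances from query 8:
Point 9 (class 1): distance = 1
Point 9 (class 1): distance = 1
Point 2 (class 0): distance = 6
K=3 nearest neighbors: classes = [1, 1, 0]
Votes for class 1: 2 / 3
Majority vote => class 1

1


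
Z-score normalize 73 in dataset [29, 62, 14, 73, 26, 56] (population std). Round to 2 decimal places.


Mean = (29 + 62 + 14 + 73 + 26 + 56) / 6 = 43.3333
Variance = sum((x_i - mean)^2) / n = 459.2222
Std = sqrt(459.2222) = 21.4295
Z = (x - mean) / std
= (73 - 43.3333) / 21.4295
= 29.6667 / 21.4295
= 1.38

1.38


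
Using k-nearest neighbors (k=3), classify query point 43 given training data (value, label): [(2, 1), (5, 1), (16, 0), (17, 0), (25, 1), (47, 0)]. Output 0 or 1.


Distances from query 43:
Point 47 (class 0): distance = 4
Point 25 (class 1): distance = 18
Point 17 (class 0): distance = 26
K=3 nearest neighbors: classes = [0, 1, 0]
Votes for class 1: 1 / 3
Majority vote => class 0

0


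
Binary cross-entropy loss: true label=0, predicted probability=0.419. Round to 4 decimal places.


For y=0: Loss = -log(1-p)
= -log(1 - 0.419)
= -log(0.581)
= -(-0.543)
= 0.5430

0.5430


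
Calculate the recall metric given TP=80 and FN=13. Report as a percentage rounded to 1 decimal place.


Recall = TP / (TP + FN) * 100
= 80 / (80 + 13)
= 80 / 93
= 0.8602
= 86.0%

86.0


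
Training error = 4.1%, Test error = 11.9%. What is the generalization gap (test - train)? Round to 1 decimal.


Generalization gap = test_error - train_error
= 11.9 - 4.1
= 7.8%
A moderate gap.

7.8


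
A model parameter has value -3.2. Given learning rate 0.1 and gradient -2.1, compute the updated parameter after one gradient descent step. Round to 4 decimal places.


w_new = w_old - lr * gradient
= -3.2 - 0.1 * -2.1
= -3.2 - (-0.21)
= -2.9900

-2.9900


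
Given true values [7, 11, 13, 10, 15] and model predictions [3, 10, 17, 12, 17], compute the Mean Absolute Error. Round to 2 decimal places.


Absolute errors: [4, 1, 4, 2, 2]
Sum of absolute errors = 13
MAE = 13 / 5 = 2.60

2.60


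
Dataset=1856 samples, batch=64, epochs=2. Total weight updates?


Iterations per epoch = 1856 / 64 = 29
Total updates = iterations_per_epoch * epochs
= 29 * 2
= 58

58


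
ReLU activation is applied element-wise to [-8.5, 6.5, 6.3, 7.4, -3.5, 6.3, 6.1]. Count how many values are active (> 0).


ReLU(x) = max(0, x) for each element:
ReLU(-8.5) = 0
ReLU(6.5) = 6.5
ReLU(6.3) = 6.3
ReLU(7.4) = 7.4
ReLU(-3.5) = 0
ReLU(6.3) = 6.3
ReLU(6.1) = 6.1
Active neurons (>0): 5

5


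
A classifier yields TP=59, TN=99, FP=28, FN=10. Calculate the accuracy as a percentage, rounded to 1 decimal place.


Accuracy = (TP + TN) / (TP + TN + FP + FN) * 100
= (59 + 99) / (59 + 99 + 28 + 10)
= 158 / 196
= 0.8061
= 80.6%

80.6


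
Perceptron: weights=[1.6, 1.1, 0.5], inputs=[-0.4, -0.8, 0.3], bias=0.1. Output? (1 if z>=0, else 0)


z = w . x + b
= 1.6*-0.4 + 1.1*-0.8 + 0.5*0.3 + 0.1
= -0.64 + -0.88 + 0.15 + 0.1
= -1.37 + 0.1
= -1.27
Since z = -1.27 < 0, output = 0

0


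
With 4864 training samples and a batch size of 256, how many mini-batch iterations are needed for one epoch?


Iterations per epoch = dataset_size / batch_size
= 4864 / 256
= 19

19


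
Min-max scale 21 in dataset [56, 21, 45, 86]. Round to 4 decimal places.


Min = 21, Max = 86
Range = 86 - 21 = 65
Scaled = (x - min) / (max - min)
= (21 - 21) / 65
= 0 / 65
= 0.0000

0.0000


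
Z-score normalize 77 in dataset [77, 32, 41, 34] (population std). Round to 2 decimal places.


Mean = (77 + 32 + 41 + 34) / 4 = 46.0
Variance = sum((x_i - mean)^2) / n = 331.5
Std = sqrt(331.5) = 18.2071
Z = (x - mean) / std
= (77 - 46.0) / 18.2071
= 31.0 / 18.2071
= 1.70

1.70


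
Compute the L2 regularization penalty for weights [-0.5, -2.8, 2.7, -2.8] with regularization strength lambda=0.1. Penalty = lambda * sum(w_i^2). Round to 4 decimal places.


Squaring each weight:
(-0.5)^2 = 0.25
(-2.8)^2 = 7.84
2.7^2 = 7.29
(-2.8)^2 = 7.84
Sum of squares = 23.22
Penalty = 0.1 * 23.22 = 2.3220

2.3220


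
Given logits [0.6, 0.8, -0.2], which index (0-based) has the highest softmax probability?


Softmax is a monotonic transformation, so it preserves the argmax.
We need to find the index of the maximum logit.
Index 0: 0.6
Index 1: 0.8
Index 2: -0.2
Maximum logit = 0.8 at index 1

1


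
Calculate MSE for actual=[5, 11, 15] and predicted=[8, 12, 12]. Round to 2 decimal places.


Differences: [-3, -1, 3]
Squared errors: [9, 1, 9]
Sum of squared errors = 19
MSE = 19 / 3 = 6.33

6.33


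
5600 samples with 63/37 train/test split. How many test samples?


Train samples = 5600 * 63% = 3528
Test samples = 5600 - 3528
= 2072

2072


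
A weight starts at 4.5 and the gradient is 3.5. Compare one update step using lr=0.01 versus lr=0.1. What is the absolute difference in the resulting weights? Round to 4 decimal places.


With lr=0.01: w_new = 4.5 - 0.01 * 3.5 = 4.465
With lr=0.1: w_new = 4.5 - 0.1 * 3.5 = 4.15
Absolute difference = |4.465 - 4.15|
= 0.3150

0.3150


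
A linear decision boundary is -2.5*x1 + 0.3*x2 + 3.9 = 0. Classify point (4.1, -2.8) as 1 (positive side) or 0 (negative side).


Compute -2.5 * 4.1 + 0.3 * -2.8 + 3.9
= -10.25 + -0.84 + 3.9
= -7.19
Since -7.19 < 0, the point is on the negative side.

0


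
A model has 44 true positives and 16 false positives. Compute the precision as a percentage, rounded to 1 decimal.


Precision = TP / (TP + FP) * 100
= 44 / (44 + 16)
= 44 / 60
= 0.7333
= 73.3%

73.3


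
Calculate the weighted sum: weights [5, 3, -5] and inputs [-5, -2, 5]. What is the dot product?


Element-wise products:
5 * -5 = -25
3 * -2 = -6
-5 * 5 = -25
Sum = -25 + -6 + -25
= -56

-56


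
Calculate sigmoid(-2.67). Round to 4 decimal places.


sigmoid(z) = 1 / (1 + exp(-z))
exp(-(-2.67)) = exp(2.67) = 14.44
1 + 14.44 = 15.44
1 / 15.44 = 0.0648

0.0648


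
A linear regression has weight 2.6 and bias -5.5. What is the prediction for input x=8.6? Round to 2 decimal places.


y = 2.6 * 8.6 + (-5.5)
= 22.36 + (-5.5)
= 16.86

16.86


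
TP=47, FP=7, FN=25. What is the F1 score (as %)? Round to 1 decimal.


Precision = TP / (TP + FP) = 47 / 54 = 0.8704
Recall = TP / (TP + FN) = 47 / 72 = 0.6528
F1 = 2 * P * R / (P + R)
= 2 * 0.8704 * 0.6528 / (0.8704 + 0.6528)
= 1.1363 / 1.5231
= 0.746
As percentage: 74.6%

74.6


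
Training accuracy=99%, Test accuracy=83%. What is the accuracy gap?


Gap = train_accuracy - test_accuracy
= 99 - 83
= 16%
This gap suggests the model is overfitting.

16


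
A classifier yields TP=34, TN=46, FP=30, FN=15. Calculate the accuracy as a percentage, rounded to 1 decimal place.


Accuracy = (TP + TN) / (TP + TN + FP + FN) * 100
= (34 + 46) / (34 + 46 + 30 + 15)
= 80 / 125
= 0.64
= 64.0%

64.0


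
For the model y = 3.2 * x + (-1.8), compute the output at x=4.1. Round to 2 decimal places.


y = 3.2 * 4.1 + (-1.8)
= 13.12 + (-1.8)
= 11.32

11.32


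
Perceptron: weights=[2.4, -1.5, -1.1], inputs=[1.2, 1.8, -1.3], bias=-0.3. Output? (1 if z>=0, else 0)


z = w . x + b
= 2.4*1.2 + -1.5*1.8 + -1.1*-1.3 + -0.3
= 2.88 + -2.7 + 1.43 + -0.3
= 1.61 + -0.3
= 1.31
Since z = 1.31 >= 0, output = 1

1


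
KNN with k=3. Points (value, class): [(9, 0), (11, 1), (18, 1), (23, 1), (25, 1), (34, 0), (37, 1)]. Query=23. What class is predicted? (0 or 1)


Distances from query 23:
Point 23 (class 1): distance = 0
Point 25 (class 1): distance = 2
Point 18 (class 1): distance = 5
K=3 nearest neighbors: classes = [1, 1, 1]
Votes for class 1: 3 / 3
Majority vote => class 1

1


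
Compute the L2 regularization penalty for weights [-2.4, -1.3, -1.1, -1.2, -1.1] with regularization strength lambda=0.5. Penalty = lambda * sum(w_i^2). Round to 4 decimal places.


Squaring each weight:
(-2.4)^2 = 5.76
(-1.3)^2 = 1.69
(-1.1)^2 = 1.21
(-1.2)^2 = 1.44
(-1.1)^2 = 1.21
Sum of squares = 11.31
Penalty = 0.5 * 11.31 = 5.6550

5.6550


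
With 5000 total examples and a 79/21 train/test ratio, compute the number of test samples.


Train samples = 5000 * 79% = 3950
Test samples = 5000 - 3950
= 1050

1050


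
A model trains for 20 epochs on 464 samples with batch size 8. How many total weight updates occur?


Iterations per epoch = 464 / 8 = 58
Total updates = iterations_per_epoch * epochs
= 58 * 20
= 1160

1160


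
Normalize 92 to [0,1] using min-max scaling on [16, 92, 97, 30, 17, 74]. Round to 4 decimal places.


Min = 16, Max = 97
Range = 97 - 16 = 81
Scaled = (x - min) / (max - min)
= (92 - 16) / 81
= 76 / 81
= 0.9383

0.9383


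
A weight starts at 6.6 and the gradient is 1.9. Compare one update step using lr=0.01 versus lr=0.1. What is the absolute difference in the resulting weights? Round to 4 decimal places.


With lr=0.01: w_new = 6.6 - 0.01 * 1.9 = 6.581
With lr=0.1: w_new = 6.6 - 0.1 * 1.9 = 6.41
Absolute difference = |6.581 - 6.41|
= 0.1710

0.1710


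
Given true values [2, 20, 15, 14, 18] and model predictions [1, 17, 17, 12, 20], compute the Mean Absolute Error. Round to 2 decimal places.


Absolute errors: [1, 3, 2, 2, 2]
Sum of absolute errors = 10
MAE = 10 / 5 = 2.00

2.00


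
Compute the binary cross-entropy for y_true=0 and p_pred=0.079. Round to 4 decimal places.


For y=0: Loss = -log(1-p)
= -log(1 - 0.079)
= -log(0.921)
= -(-0.0823)
= 0.0823

0.0823


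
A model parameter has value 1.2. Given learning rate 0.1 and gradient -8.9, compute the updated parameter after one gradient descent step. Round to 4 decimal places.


w_new = w_old - lr * gradient
= 1.2 - 0.1 * -8.9
= 1.2 - (-0.89)
= 2.0900

2.0900


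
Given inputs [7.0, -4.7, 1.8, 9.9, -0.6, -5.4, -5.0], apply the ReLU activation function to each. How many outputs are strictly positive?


ReLU(x) = max(0, x) for each element:
ReLU(7.0) = 7.0
ReLU(-4.7) = 0
ReLU(1.8) = 1.8
ReLU(9.9) = 9.9
ReLU(-0.6) = 0
ReLU(-5.4) = 0
ReLU(-5.0) = 0
Active neurons (>0): 3

3


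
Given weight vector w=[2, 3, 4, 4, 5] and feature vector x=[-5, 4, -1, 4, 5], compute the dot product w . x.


Element-wise products:
2 * -5 = -10
3 * 4 = 12
4 * -1 = -4
4 * 4 = 16
5 * 5 = 25
Sum = -10 + 12 + -4 + 16 + 25
= 39

39


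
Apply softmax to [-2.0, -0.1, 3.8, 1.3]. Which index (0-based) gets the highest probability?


Softmax is a monotonic transformation, so it preserves the argmax.
We need to find the index of the maximum logit.
Index 0: -2.0
Index 1: -0.1
Index 2: 3.8
Index 3: 1.3
Maximum logit = 3.8 at index 2

2


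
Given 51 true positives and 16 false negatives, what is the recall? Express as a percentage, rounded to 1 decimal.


Recall = TP / (TP + FN) * 100
= 51 / (51 + 16)
= 51 / 67
= 0.7612
= 76.1%

76.1


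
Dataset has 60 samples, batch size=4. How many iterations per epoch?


Iterations per epoch = dataset_size / batch_size
= 60 / 4
= 15

15


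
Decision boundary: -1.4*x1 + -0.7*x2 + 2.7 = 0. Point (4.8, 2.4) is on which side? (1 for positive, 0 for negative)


Compute -1.4 * 4.8 + -0.7 * 2.4 + 2.7
= -6.72 + -1.68 + 2.7
= -5.7
Since -5.7 < 0, the point is on the negative side.

0


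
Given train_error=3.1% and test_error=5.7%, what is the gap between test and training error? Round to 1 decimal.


Generalization gap = test_error - train_error
= 5.7 - 3.1
= 2.6%
A moderate gap.

2.6


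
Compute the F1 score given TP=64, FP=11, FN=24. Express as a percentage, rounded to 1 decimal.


Precision = TP / (TP + FP) = 64 / 75 = 0.8533
Recall = TP / (TP + FN) = 64 / 88 = 0.7273
F1 = 2 * P * R / (P + R)
= 2 * 0.8533 * 0.7273 / (0.8533 + 0.7273)
= 1.2412 / 1.5806
= 0.7853
As percentage: 78.5%

78.5


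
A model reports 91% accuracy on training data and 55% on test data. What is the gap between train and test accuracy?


Gap = train_accuracy - test_accuracy
= 91 - 55
= 36%
This large gap strongly indicates overfitting.

36


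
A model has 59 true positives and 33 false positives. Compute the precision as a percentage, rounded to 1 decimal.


Precision = TP / (TP + FP) * 100
= 59 / (59 + 33)
= 59 / 92
= 0.6413
= 64.1%

64.1


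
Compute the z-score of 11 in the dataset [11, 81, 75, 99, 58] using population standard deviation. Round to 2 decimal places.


Mean = (11 + 81 + 75 + 99 + 58) / 5 = 64.8
Variance = sum((x_i - mean)^2) / n = 895.36
Std = sqrt(895.36) = 29.9226
Z = (x - mean) / std
= (11 - 64.8) / 29.9226
= -53.8 / 29.9226
= -1.80

-1.80


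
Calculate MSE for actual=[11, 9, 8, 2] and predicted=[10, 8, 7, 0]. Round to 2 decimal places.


Differences: [1, 1, 1, 2]
Squared errors: [1, 1, 1, 4]
Sum of squared errors = 7
MSE = 7 / 4 = 1.75

1.75


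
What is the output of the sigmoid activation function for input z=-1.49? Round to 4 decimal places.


sigmoid(z) = 1 / (1 + exp(-z))
exp(-(-1.49)) = exp(1.49) = 4.4371
1 + 4.4371 = 5.4371
1 / 5.4371 = 0.1839

0.1839


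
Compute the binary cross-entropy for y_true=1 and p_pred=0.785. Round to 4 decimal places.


For y=1: Loss = -log(p)
= -log(0.785)
= -(-0.2421)
= 0.2421

0.2421


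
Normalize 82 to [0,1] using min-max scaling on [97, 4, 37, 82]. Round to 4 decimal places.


Min = 4, Max = 97
Range = 97 - 4 = 93
Scaled = (x - min) / (max - min)
= (82 - 4) / 93
= 78 / 93
= 0.8387

0.8387


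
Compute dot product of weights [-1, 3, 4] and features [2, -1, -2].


Element-wise products:
-1 * 2 = -2
3 * -1 = -3
4 * -2 = -8
Sum = -2 + -3 + -8
= -13

-13


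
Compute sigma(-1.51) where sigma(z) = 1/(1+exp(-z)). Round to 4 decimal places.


sigmoid(z) = 1 / (1 + exp(-z))
exp(-(-1.51)) = exp(1.51) = 4.5267
1 + 4.5267 = 5.5267
1 / 5.5267 = 0.1809

0.1809


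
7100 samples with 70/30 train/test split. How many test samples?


Train samples = 7100 * 70% = 4970
Test samples = 7100 - 4970
= 2130

2130


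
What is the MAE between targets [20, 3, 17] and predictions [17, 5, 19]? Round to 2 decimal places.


Absolute errors: [3, 2, 2]
Sum of absolute errors = 7
MAE = 7 / 3 = 2.33

2.33


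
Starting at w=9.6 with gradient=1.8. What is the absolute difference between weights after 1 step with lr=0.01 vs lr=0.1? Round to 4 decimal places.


With lr=0.01: w_new = 9.6 - 0.01 * 1.8 = 9.582
With lr=0.1: w_new = 9.6 - 0.1 * 1.8 = 9.42
Absolute difference = |9.582 - 9.42|
= 0.1620

0.1620


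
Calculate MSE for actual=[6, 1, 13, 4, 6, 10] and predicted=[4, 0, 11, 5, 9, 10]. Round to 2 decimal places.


Differences: [2, 1, 2, -1, -3, 0]
Squared errors: [4, 1, 4, 1, 9, 0]
Sum of squared errors = 19
MSE = 19 / 6 = 3.17

3.17


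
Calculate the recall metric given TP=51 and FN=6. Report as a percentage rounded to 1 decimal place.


Recall = TP / (TP + FN) * 100
= 51 / (51 + 6)
= 51 / 57
= 0.8947
= 89.5%

89.5


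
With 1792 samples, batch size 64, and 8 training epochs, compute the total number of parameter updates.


Iterations per epoch = 1792 / 64 = 28
Total updates = iterations_per_epoch * epochs
= 28 * 8
= 224

224


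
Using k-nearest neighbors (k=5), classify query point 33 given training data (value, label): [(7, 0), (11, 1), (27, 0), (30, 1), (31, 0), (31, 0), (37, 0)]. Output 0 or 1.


Distances from query 33:
Point 31 (class 0): distance = 2
Point 31 (class 0): distance = 2
Point 30 (class 1): distance = 3
Point 37 (class 0): distance = 4
Point 27 (class 0): distance = 6
K=5 nearest neighbors: classes = [0, 0, 1, 0, 0]
Votes for class 1: 1 / 5
Majority vote => class 0

0
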